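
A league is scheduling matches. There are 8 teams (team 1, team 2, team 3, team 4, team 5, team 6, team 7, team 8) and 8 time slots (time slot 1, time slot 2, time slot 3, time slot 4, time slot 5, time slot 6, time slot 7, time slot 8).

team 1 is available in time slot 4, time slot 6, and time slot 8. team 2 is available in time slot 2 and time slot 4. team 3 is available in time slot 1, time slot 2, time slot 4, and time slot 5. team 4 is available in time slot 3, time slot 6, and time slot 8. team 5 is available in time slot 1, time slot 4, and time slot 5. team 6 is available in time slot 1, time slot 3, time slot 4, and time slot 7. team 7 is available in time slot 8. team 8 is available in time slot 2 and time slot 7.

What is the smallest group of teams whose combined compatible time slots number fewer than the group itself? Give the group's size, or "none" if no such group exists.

none

A matching saturating every team exists, for instance team 1→time slot 6, team 2→time slot 4, team 3→time slot 1, team 4→time slot 3, team 5→time slot 5, team 6→time slot 7, team 7→time slot 8, team 8→time slot 2.
By Hall's marriage theorem, this means |N(S)| ≥ |S| for every subset S, so no violating subset exists.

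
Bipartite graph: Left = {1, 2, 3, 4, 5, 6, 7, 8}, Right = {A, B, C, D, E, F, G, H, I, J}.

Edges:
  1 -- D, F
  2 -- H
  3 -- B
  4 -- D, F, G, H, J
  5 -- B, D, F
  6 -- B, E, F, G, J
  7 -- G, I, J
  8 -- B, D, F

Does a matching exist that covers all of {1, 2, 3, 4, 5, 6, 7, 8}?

The set {1, 3, 5, 8} has only 3 neighbours ({B, D, F}), so by Hall's theorem at most 7 of the 8 left vertices can be matched.
Hence no matching covers every left vertex.

No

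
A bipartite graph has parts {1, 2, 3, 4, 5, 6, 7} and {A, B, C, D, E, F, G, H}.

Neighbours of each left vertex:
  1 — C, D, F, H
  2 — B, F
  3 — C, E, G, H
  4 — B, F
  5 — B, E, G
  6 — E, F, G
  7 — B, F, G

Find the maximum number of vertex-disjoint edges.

6

For example, pair 1-D, 2-F, 3-C, 4-B, 5-G, 6-E.
The set {2, 4, 5, 6, 7} has only 4 neighbours ({B, E, F, G}), so by Hall's theorem at most 6 of the 7 left vertices can be matched.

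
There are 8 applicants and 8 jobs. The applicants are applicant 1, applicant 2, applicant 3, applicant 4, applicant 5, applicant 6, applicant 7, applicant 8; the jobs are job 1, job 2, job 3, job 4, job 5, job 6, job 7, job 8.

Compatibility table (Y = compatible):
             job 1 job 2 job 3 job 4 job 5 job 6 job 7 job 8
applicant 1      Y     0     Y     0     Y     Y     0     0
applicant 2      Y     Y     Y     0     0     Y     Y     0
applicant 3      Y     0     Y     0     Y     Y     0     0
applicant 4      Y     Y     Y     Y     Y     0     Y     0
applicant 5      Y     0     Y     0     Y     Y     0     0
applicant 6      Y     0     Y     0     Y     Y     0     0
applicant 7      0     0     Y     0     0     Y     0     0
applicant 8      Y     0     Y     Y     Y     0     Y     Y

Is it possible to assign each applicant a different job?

No

The set {applicant 1, applicant 3, applicant 5, applicant 6, applicant 7} has only 4 neighbours ({job 1, job 3, job 5, job 6}), so by Hall's theorem at most 7 of the 8 applicants can be matched.
Hence no matching covers every applicant.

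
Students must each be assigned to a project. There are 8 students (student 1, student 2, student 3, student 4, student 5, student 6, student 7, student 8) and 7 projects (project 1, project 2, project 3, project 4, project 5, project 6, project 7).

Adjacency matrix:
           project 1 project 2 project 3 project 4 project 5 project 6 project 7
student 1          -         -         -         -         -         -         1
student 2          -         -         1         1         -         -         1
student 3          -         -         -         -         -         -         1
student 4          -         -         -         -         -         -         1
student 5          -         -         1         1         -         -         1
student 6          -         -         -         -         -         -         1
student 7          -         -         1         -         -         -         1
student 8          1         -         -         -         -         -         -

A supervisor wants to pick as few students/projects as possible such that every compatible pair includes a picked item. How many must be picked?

A maximum matching has 4 edges (e.g. student 1–project 7, student 2–project 3, student 5–project 4, student 8–project 1).
By König's theorem the minimum vertex cover has the same size. One such cover is {student 8, project 3, project 4, project 7}.

4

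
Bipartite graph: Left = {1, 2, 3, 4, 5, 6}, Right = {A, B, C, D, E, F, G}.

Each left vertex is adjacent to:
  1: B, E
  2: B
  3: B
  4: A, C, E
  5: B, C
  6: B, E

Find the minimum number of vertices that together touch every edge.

A maximum matching has 4 edges (e.g. 1–E, 2–B, 4–A, 5–C).
By König's theorem the minimum vertex cover has the same size. One such cover is {4, 5, B, E}.

4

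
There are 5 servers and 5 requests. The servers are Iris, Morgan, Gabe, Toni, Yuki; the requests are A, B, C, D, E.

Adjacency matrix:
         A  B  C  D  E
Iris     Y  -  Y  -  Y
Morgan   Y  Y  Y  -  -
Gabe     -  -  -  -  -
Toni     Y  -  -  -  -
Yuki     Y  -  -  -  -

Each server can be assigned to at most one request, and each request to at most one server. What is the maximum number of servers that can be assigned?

3

For example, pair Iris-E, Morgan-B, Toni-A.
The set {Gabe, Toni, Yuki} has only 1 neighbour ({A}), so by Hall's theorem at most 3 of the 5 servers can be matched.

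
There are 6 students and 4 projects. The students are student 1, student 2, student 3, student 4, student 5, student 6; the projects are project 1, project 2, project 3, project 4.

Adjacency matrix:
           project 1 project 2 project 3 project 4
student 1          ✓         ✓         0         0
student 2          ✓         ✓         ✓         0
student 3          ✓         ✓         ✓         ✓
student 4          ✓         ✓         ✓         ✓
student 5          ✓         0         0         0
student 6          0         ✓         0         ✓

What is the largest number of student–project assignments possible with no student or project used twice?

One maximum matching: student 1–project 2, student 2–project 3, student 3–project 1, student 4–project 4.
The set {student 1, student 2, student 3, student 4, student 5, student 6} has only 4 neighbours ({project 1, project 2, project 3, project 4}), so by Hall's theorem at most 4 of the 6 students can be matched.

4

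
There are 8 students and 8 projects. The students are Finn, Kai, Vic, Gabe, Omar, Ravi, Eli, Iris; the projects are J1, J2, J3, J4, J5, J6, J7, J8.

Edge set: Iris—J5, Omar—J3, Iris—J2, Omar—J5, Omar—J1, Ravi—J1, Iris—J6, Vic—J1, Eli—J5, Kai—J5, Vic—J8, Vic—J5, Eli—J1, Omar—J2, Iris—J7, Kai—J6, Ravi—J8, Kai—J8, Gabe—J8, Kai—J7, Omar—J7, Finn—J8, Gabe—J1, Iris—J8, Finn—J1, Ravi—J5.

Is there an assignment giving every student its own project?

The set {Finn, Vic, Gabe, Ravi, Eli} has only 3 neighbours ({J1, J5, J8}), so by Hall's theorem at most 6 of the 8 students can be matched.
Hence no matching covers every student.

No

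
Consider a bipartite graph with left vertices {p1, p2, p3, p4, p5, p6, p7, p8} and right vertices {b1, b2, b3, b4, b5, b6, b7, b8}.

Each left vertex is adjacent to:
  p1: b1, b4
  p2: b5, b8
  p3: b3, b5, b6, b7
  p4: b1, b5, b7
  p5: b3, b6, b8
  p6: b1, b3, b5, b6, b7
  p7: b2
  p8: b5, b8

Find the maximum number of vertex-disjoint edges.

8

For example, pair p1-b4, p2-b8, p3-b6, p4-b7, p5-b3, p6-b1, p7-b2, p8-b5.
All 8 left vertices are matched, so no larger matching exists.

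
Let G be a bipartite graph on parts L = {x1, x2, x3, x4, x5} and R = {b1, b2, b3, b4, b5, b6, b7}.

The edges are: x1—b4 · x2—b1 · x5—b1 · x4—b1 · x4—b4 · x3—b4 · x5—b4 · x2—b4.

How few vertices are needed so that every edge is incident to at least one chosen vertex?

2

A maximum matching has 2 edges (e.g. x1–b4, x2–b1).
By König's theorem the minimum vertex cover has the same size. One such cover is {b1, b4}.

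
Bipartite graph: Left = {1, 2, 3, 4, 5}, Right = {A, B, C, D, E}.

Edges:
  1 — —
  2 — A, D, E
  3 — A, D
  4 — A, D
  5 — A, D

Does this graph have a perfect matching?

No

The set {1, 3, 4, 5} has only 2 neighbours ({A, D}), so by Hall's theorem at most 3 of the 5 left vertices can be matched.
Hence no matching covers every left vertex.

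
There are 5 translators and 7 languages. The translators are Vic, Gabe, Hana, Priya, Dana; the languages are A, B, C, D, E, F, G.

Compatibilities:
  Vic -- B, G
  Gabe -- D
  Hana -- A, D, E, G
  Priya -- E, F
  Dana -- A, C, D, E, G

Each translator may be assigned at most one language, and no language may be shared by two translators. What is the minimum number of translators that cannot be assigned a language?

One maximum matching: Vic-B, Gabe-D, Hana-A, Priya-E, Dana-G.
This saturates every translator, so 5 is the maximum.
That matches 5 of the 5, leaving 0 unmatched; no matching can do better.

0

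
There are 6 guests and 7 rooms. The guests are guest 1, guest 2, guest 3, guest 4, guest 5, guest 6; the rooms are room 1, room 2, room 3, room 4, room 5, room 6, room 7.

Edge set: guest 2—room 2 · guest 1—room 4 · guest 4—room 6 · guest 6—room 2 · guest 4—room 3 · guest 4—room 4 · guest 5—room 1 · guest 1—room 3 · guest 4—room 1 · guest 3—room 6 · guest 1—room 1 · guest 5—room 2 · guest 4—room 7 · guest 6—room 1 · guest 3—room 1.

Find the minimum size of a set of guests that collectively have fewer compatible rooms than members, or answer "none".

Take S = {guest 2, guest 5, guest 6}. Its neighbourhood is {room 1, room 2}, so |N(S)| = 2 < |S| = 3.
Every subset of size less than 3 has at least as many neighbours as members, so 3 is the minimum.

3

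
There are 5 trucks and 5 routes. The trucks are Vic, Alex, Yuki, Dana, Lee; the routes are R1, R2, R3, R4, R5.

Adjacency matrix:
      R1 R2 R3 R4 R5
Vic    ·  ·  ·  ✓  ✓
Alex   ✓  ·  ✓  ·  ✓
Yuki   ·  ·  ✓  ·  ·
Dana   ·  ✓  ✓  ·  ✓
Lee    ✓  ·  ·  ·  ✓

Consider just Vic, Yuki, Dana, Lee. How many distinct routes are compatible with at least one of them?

5

The union of neighbours of {Vic, Yuki, Dana, Lee} is {R1, R2, R3, R4, R5}, which has 5 elements.
Since |N(S)| = 5 ≥ |S| = 4, Hall's condition holds for this subset.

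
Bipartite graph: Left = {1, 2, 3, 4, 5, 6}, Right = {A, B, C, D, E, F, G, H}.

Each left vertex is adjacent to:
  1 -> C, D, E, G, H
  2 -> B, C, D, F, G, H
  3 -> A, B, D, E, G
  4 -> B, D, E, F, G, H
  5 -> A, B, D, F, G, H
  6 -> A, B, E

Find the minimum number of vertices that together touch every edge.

A maximum matching has 6 edges (e.g. 1–D, 2–G, 3–E, 4–H, 5–A, 6–B).
By König's theorem the minimum vertex cover has the same size. One such cover is {1, 2, 3, 4, 5, 6}.

6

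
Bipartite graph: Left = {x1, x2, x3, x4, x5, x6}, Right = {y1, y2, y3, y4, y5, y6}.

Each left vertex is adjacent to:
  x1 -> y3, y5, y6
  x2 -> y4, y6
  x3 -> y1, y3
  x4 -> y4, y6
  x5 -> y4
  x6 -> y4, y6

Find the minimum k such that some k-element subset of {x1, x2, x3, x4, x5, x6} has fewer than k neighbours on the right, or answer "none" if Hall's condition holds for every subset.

3

Take S = {x2, x4, x5}. Its neighbourhood is {y4, y6}, so |N(S)| = 2 < |S| = 3.
Every subset of size less than 3 has at least as many neighbours as members, so 3 is the minimum.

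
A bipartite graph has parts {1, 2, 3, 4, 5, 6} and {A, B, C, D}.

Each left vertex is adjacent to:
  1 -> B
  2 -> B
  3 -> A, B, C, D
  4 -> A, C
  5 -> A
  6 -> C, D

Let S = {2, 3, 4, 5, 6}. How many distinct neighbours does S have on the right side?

4

The union of neighbours of {2, 3, 4, 5, 6} is {A, B, C, D}, which has 4 elements.
Since |N(S)| = 4 < |S| = 5, Hall's condition fails for this subset.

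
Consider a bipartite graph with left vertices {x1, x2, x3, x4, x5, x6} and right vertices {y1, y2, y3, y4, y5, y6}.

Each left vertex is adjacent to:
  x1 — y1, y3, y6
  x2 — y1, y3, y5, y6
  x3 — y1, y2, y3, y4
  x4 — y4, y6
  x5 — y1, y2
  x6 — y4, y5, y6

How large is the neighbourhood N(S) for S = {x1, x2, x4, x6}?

5

The union of neighbours of {x1, x2, x4, x6} is {y1, y3, y4, y5, y6}, which has 5 elements.
Since |N(S)| = 5 ≥ |S| = 4, Hall's condition holds for this subset.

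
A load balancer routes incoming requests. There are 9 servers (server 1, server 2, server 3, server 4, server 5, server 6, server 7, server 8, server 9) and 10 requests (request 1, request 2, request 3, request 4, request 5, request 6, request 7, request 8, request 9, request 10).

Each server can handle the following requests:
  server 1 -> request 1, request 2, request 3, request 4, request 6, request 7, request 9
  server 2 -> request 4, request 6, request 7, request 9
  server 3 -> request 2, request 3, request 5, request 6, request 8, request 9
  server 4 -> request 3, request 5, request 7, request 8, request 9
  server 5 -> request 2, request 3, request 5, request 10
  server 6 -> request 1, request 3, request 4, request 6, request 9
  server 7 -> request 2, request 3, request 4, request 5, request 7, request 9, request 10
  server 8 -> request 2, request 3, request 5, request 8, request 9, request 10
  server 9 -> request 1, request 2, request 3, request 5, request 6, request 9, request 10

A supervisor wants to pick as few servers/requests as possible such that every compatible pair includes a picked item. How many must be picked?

9

The 9 edges server 1–request 4, server 2–request 7, server 3–request 6, server 4–request 8, server 5–request 5, server 6–request 3, server 7–request 10, server 8–request 2, server 9–request 9 form a matching, so any vertex cover needs at least 9 vertices (one per matched edge).
Conversely {server 1, server 2, server 3, server 4, server 5, server 6, server 7, server 8, server 9} meets every edge and has exactly 9 vertices, so 9 is optimal.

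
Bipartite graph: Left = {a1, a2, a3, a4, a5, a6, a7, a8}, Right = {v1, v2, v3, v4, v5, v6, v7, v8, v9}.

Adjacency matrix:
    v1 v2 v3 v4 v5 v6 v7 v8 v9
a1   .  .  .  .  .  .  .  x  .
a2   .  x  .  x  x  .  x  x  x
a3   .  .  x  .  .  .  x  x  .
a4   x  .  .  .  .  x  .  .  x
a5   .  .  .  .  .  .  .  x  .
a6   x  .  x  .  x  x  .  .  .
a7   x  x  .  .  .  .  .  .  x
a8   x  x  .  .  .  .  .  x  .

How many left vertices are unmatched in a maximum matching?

1

For example, pair a1→v8, a2→v5, a3→v7, a4→v6, a6→v3, a7→v1, a8→v2.
The set {a1, a5} has only 1 neighbour ({v8}), so by Hall's theorem at most 7 of the 8 left vertices can be matched.
That matches 7 of the 8, leaving 1 unmatched; no matching can do better.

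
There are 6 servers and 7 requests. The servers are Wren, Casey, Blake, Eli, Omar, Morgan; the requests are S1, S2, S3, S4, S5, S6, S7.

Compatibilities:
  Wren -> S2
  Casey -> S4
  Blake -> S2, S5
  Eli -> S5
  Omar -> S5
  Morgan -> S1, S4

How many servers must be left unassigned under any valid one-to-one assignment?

A valid assignment of size 4: Wren–S2, Casey–S4, Blake–S5, Morgan–S1.
The set {Wren, Blake, Eli, Omar} has only 2 neighbours ({S2, S5}), so by Hall's theorem at most 4 of the 6 servers can be matched.
That matches 4 of the 6, leaving 2 unmatched; no matching can do better.

2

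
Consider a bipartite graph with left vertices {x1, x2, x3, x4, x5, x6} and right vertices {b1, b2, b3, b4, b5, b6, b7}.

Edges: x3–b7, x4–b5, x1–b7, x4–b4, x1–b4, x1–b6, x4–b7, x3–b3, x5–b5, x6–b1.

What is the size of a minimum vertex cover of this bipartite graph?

5

{x1, x3, x4, x5, x6} is a vertex cover of size 5: every edge has an endpoint in this set.
No smaller cover exists because x1–b6, x3–b3, x4–b7, x5–b5, x6–b1 is a matching of size 5, and a cover must include an endpoint of each of these disjoint edges (König's theorem).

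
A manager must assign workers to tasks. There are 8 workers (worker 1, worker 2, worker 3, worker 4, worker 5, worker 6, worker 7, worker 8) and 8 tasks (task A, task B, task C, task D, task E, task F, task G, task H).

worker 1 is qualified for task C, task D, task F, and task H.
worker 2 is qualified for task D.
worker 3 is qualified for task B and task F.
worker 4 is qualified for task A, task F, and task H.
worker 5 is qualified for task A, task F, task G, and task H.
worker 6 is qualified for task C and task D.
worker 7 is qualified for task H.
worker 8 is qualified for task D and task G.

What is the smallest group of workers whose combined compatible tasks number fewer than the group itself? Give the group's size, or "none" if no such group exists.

Take S = {worker 1, worker 2, worker 4, worker 5, worker 6, worker 7, worker 8}. Its neighbourhood is {task A, task C, task D, task F, task G, task H}, so |N(S)| = 6 < |S| = 7.
Every subset of size less than 7 has at least as many neighbours as members, so 7 is the minimum.

7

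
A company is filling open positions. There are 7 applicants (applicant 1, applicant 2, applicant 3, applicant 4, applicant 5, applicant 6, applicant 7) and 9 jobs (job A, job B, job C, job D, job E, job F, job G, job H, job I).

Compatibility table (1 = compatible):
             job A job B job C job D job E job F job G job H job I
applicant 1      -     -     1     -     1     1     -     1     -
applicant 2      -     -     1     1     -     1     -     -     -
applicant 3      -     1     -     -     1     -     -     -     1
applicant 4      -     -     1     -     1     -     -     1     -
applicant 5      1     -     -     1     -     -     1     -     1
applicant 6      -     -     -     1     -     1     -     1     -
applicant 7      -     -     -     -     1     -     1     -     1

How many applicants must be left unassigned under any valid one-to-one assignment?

0

One maximum matching: applicant 1–job F, applicant 2–job D, applicant 3–job I, applicant 4–job E, applicant 5–job A, applicant 6–job H, applicant 7–job G.
This saturates every applicant, so 7 is the maximum.
That matches 7 of the 7, leaving 0 unmatched; no matching can do better.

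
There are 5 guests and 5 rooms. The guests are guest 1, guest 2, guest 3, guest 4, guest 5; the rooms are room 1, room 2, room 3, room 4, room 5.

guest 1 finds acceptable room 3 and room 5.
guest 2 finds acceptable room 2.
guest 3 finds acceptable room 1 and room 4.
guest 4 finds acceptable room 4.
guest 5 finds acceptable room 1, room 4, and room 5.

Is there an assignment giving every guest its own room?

Yes

For example, pair guest 1-room 3, guest 2-room 2, guest 3-room 1, guest 4-room 4, guest 5-room 5.
Every guest is matched, so this is a perfect matching.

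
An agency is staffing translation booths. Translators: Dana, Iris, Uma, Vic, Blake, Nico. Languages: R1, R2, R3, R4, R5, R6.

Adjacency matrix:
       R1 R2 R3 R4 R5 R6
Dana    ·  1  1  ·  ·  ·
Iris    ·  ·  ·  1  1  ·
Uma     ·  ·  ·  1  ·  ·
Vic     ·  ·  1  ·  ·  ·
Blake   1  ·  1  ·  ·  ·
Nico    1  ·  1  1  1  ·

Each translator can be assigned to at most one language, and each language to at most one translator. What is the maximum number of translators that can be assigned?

For example, pair Dana–R2, Iris–R5, Uma–R4, Vic–R3, Blake–R1.
The set {Iris, Uma, Vic, Blake, Nico} has only 4 neighbours ({R1, R3, R4, R5}), so by Hall's theorem at most 5 of the 6 translators can be matched.

5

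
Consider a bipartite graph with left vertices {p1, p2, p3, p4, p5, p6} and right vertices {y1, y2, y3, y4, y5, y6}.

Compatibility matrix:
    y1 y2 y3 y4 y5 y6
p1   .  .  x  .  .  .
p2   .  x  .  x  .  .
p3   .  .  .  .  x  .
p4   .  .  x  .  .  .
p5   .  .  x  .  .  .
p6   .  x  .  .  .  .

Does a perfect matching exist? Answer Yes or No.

The set {p1, p4, p5} has only 1 neighbour ({y3}), so by Hall's theorem at most 4 of the 6 left vertices can be matched.
Hence no matching covers every left vertex.

No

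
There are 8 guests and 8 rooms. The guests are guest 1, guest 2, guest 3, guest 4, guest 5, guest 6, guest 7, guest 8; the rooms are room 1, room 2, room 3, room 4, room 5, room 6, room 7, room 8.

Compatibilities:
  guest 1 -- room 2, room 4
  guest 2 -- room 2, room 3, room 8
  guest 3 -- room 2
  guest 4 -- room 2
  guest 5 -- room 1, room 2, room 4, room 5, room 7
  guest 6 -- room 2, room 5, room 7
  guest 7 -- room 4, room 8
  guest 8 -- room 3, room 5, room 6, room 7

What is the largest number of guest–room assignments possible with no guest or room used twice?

One maximum matching: guest 1–room 4, guest 2–room 3, guest 3–room 2, guest 5–room 1, guest 6–room 5, guest 7–room 8, guest 8–room 7.
The set {guest 3, guest 4} has only 1 neighbour ({room 2}), so by Hall's theorem at most 7 of the 8 guests can be matched.

7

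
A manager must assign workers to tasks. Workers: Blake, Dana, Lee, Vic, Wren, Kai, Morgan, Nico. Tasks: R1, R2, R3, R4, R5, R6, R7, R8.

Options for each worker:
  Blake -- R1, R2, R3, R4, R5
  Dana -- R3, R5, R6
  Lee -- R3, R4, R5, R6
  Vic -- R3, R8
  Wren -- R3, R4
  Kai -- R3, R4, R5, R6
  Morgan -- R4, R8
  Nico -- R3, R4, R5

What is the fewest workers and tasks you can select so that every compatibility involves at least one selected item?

{Blake, R3, R4, R5, R6, R8} is a vertex cover of size 6: every edge has an endpoint in this set.
No smaller cover exists because Blake–R2, Dana–R6, Lee–R5, Vic–R8, Wren–R3, Kai–R4 is a matching of size 6, and a cover must include an endpoint of each of these disjoint edges (König's theorem).

6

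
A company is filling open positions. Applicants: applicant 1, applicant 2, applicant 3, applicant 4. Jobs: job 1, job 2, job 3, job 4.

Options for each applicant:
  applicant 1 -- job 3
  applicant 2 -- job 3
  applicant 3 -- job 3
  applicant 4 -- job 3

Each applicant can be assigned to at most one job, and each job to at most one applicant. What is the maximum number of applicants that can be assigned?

1

For example, pair applicant 1-job 3.
The set {applicant 1, applicant 2, applicant 3, applicant 4} has only 1 neighbour ({job 3}), so by Hall's theorem at most 1 of the 4 applicants can be matched.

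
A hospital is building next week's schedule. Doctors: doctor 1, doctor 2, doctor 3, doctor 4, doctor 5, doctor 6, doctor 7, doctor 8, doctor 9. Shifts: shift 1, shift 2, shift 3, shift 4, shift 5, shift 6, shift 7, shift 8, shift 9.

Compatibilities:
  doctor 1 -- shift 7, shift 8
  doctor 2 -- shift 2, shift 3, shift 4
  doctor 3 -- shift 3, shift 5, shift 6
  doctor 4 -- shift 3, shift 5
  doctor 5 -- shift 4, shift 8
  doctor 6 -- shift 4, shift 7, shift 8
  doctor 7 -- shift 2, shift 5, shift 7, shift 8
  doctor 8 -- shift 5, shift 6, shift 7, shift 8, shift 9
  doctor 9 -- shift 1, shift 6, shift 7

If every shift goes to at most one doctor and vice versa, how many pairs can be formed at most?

A valid assignment of size 9: doctor 1→shift 7, doctor 2→shift 2, doctor 3→shift 6, doctor 4→shift 3, doctor 5→shift 4, doctor 6→shift 8, doctor 7→shift 5, doctor 8→shift 9, doctor 9→shift 1.
This saturates every doctor, so 9 is the maximum.

9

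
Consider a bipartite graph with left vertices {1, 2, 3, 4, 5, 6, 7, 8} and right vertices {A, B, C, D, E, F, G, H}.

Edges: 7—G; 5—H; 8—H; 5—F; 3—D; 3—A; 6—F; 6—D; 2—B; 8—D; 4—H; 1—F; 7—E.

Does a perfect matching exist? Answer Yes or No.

The set {1, 4, 5, 6, 8} has only 3 neighbours ({D, F, H}), so by Hall's theorem at most 6 of the 8 left vertices can be matched.
Hence no matching covers every left vertex.

No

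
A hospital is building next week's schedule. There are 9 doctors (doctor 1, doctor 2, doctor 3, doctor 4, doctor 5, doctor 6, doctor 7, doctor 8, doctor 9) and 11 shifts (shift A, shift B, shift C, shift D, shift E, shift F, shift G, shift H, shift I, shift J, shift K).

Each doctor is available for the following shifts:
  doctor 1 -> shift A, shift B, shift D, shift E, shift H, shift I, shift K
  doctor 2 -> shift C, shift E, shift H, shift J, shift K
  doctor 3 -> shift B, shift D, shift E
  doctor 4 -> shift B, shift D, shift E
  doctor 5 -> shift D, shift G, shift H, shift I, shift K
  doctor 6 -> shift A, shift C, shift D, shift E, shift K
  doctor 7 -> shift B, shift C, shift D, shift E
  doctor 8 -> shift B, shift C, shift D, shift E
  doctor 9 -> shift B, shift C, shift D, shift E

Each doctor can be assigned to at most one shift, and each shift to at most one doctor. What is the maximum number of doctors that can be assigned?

A valid assignment of size 8: doctor 1-shift I, doctor 2-shift J, doctor 3-shift B, doctor 4-shift D, doctor 5-shift G, doctor 6-shift A, doctor 7-shift C, doctor 8-shift E.
The set {doctor 3, doctor 4, doctor 7, doctor 8, doctor 9} has only 4 neighbours ({shift B, shift C, shift D, shift E}), so by Hall's theorem at most 8 of the 9 doctors can be matched.

8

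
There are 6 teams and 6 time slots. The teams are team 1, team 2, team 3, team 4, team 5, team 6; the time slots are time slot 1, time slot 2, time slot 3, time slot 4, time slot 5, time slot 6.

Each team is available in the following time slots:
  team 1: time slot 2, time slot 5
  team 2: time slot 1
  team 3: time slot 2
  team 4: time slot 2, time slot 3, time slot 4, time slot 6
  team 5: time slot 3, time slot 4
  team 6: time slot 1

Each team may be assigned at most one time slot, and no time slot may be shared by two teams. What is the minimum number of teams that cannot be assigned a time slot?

A valid assignment of size 5: team 1–time slot 5, team 2–time slot 1, team 3–time slot 2, team 4–time slot 3, team 5–time slot 4.
The set {team 2, team 6} has only 1 neighbour ({time slot 1}), so by Hall's theorem at most 5 of the 6 teams can be matched.
That matches 5 of the 6, leaving 1 unmatched; no matching can do better.

1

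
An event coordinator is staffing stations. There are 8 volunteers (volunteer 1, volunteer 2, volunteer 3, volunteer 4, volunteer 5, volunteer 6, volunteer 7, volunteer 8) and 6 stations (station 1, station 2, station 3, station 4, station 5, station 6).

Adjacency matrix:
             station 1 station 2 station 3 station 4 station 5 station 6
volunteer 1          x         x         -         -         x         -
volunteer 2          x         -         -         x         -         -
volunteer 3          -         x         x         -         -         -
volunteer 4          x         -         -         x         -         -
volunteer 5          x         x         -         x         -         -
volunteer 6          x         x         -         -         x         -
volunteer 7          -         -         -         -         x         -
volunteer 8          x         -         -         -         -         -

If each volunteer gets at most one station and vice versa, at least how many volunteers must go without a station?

3

A valid assignment of size 5: volunteer 1→station 5, volunteer 2→station 4, volunteer 3→station 3, volunteer 4→station 1, volunteer 5→station 2.
The set {volunteer 1, volunteer 2, volunteer 4, volunteer 5, volunteer 6, volunteer 7, volunteer 8} has only 4 neighbours ({station 1, station 2, station 4, station 5}), so by Hall's theorem at most 5 of the 8 volunteers can be matched.
That matches 5 of the 8, leaving 3 unmatched; no matching can do better.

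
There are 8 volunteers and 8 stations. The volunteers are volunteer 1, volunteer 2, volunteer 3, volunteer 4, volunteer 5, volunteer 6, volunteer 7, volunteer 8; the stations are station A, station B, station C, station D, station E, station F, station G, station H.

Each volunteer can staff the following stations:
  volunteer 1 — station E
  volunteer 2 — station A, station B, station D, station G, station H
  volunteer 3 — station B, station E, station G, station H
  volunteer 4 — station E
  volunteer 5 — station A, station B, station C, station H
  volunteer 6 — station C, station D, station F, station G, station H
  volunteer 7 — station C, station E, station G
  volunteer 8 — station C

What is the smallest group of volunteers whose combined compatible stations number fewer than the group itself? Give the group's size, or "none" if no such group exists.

2

Take S = {volunteer 1, volunteer 4}. Its neighbourhood is {station E}, so |N(S)| = 1 < |S| = 2.
No single vertex violates Hall's condition since each has at least one neighbour, so 2 is the minimum.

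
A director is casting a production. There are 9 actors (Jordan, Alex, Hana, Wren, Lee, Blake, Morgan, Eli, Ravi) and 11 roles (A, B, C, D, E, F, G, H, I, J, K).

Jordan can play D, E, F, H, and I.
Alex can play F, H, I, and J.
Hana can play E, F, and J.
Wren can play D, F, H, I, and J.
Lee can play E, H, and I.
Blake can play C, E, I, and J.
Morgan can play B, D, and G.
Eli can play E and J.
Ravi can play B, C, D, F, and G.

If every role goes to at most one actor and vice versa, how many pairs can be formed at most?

A valid assignment of size 9: Jordan→F, Alex→I, Hana→J, Wren→D, Lee→H, Blake→C, Morgan→B, Eli→E, Ravi→G.
This saturates every actor, so 9 is the maximum.

9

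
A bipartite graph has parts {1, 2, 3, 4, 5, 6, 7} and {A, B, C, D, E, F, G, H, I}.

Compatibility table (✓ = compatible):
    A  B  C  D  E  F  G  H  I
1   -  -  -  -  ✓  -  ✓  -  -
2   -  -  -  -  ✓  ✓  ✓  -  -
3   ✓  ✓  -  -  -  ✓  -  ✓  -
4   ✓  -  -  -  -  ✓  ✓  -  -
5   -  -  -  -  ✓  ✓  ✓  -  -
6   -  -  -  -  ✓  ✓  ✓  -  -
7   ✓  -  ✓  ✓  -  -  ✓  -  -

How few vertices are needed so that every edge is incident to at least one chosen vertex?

A maximum matching has 6 edges (e.g. 1–G, 2–F, 3–B, 4–A, 5–E, 7–C).
By König's theorem the minimum vertex cover has the same size. One such cover is {3, 4, 7, E, F, G}.

6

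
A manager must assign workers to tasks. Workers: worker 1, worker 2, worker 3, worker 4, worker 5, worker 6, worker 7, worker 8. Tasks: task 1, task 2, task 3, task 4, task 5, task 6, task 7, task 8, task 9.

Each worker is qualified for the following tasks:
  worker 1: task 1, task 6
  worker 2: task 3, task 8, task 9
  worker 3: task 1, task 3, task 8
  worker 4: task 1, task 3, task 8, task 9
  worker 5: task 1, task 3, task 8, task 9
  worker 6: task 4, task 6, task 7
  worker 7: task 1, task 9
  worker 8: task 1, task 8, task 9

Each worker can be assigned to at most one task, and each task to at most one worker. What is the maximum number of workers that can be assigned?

One maximum matching: worker 1→task 6, worker 2→task 9, worker 3→task 3, worker 4→task 1, worker 5→task 8, worker 6→task 7.
The set {worker 2, worker 3, worker 4, worker 5, worker 7, worker 8} has only 4 neighbours ({task 1, task 3, task 8, task 9}), so by Hall's theorem at most 6 of the 8 workers can be matched.

6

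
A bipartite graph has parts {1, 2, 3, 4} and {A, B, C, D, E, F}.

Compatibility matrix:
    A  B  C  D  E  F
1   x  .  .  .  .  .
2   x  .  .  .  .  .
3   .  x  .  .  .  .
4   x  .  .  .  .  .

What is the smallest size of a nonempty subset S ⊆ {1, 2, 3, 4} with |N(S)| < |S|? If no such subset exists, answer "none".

Take S = {1, 2}. Its neighbourhood is {A}, so |N(S)| = 1 < |S| = 2.
No single vertex violates Hall's condition since each has at least one neighbour, so 2 is the minimum.

2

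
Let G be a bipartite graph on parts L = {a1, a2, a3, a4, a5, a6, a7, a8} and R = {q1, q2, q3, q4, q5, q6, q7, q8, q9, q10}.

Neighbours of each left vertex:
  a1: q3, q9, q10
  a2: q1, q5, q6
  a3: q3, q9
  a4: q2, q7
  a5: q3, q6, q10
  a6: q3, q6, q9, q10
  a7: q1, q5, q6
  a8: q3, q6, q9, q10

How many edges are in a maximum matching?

7

One maximum matching: a1-q9, a2-q1, a3-q3, a4-q2, a5-q10, a6-q6, a7-q5.
The set {a1, a3, a5, a6, a8} has only 4 neighbours ({q10, q3, q6, q9}), so by Hall's theorem at most 7 of the 8 left vertices can be matched.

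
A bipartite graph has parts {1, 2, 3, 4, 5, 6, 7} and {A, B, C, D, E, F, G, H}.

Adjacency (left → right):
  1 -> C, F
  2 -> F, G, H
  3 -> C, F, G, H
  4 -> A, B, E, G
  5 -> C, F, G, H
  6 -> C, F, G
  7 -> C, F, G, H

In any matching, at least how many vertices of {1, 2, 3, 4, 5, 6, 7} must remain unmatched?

2

A valid assignment of size 5: 1-C, 2-H, 3-G, 4-B, 5-F.
The set {1, 2, 3, 5, 6, 7} has only 4 neighbours ({C, F, G, H}), so by Hall's theorem at most 5 of the 7 left vertices can be matched.
That matches 5 of the 7, leaving 2 unmatched; no matching can do better.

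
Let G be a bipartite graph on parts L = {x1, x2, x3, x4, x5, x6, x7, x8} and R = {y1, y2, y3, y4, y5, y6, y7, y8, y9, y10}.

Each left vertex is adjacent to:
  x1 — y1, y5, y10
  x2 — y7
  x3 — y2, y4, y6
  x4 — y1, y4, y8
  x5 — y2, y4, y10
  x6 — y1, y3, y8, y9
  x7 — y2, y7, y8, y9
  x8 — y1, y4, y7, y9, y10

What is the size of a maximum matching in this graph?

One maximum matching: x1-y5, x2-y7, x3-y6, x4-y1, x5-y2, x6-y3, x7-y8, x8-y10.
All 8 left vertices are matched, so no larger matching exists.

8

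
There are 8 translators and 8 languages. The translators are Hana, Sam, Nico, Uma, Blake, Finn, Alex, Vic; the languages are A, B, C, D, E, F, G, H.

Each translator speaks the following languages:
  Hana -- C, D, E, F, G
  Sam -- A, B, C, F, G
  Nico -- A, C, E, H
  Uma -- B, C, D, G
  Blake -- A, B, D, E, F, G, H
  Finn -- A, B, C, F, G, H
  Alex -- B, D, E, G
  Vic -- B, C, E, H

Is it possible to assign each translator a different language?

Yes

For example, pair Hana-F, Sam-A, Nico-C, Uma-D, Blake-G, Finn-H, Alex-E, Vic-B.
All 8 translators are covered.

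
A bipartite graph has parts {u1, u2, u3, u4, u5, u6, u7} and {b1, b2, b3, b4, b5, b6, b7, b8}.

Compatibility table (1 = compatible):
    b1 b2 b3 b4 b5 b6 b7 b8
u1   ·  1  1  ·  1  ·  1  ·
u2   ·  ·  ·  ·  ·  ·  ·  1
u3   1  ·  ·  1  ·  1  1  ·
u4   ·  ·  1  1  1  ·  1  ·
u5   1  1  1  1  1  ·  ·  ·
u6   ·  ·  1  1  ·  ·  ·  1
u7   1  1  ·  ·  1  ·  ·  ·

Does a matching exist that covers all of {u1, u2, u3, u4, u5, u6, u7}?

Yes

A valid assignment of size 7: u1–b2, u2–b8, u3–b6, u4–b7, u5–b1, u6–b3, u7–b5.
Every left vertex is matched, so this matching saturates all of them.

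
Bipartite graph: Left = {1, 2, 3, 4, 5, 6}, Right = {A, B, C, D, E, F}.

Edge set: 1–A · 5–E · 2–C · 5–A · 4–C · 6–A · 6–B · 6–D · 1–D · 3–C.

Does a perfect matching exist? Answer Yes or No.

No

The set {2, 3, 4} has only 1 neighbour ({C}), so by Hall's theorem at most 4 of the 6 left vertices can be matched.
Hence no matching covers every left vertex.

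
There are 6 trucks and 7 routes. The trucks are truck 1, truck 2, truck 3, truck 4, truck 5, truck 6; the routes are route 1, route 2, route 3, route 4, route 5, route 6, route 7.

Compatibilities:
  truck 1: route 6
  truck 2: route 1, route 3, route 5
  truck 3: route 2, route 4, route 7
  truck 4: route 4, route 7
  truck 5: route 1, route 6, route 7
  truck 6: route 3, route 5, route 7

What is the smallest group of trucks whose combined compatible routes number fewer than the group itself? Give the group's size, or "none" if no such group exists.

A matching saturating every truck exists, for instance truck 1→route 6, truck 2→route 3, truck 3→route 2, truck 4→route 4, truck 5→route 1, truck 6→route 7.
By Hall's marriage theorem, this means |N(S)| ≥ |S| for every subset S, so no violating subset exists.

none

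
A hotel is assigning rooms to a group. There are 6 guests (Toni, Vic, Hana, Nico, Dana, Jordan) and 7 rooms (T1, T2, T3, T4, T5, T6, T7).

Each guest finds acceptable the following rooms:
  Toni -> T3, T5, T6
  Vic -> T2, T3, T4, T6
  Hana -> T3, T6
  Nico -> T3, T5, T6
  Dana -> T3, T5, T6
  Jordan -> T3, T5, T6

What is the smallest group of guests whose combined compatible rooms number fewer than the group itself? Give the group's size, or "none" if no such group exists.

4

Take S = {Toni, Hana, Nico, Dana}. Its neighbourhood is {T3, T5, T6}, so |N(S)| = 3 < |S| = 4.
Every subset of size less than 4 has at least as many neighbours as members, so 4 is the minimum.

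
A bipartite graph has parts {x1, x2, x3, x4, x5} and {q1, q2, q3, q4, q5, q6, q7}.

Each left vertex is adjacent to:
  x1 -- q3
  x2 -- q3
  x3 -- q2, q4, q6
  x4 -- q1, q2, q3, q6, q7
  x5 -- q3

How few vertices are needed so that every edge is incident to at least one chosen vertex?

A maximum matching has 3 edges (e.g. x1–q3, x3–q2, x4–q6).
By König's theorem the minimum vertex cover has the same size. One such cover is {x3, x4, q3}.

3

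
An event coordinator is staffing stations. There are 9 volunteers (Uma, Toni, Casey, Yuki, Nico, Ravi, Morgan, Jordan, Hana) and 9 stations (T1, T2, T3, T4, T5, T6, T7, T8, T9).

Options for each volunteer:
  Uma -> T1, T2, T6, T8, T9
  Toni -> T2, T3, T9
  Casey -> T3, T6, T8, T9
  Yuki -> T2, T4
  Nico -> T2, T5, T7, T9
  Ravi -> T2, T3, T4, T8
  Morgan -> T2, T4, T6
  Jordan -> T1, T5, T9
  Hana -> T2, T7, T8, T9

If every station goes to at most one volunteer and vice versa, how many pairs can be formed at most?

For example, pair Uma-T1, Toni-T3, Casey-T6, Yuki-T4, Nico-T7, Ravi-T8, Morgan-T2, Jordan-T5, Hana-T9.
All 9 volunteers are matched, so no larger matching exists.

9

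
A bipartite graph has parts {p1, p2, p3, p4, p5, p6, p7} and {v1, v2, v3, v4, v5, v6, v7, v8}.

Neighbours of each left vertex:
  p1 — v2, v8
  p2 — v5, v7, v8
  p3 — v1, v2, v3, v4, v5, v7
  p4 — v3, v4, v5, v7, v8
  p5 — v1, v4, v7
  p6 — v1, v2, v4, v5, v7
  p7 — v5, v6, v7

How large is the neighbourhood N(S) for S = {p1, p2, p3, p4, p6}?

7

The union of neighbours of {p1, p2, p3, p4, p6} is {v1, v2, v3, v4, v5, v7, v8}, which has 7 elements.
Since |N(S)| = 7 ≥ |S| = 5, Hall's condition holds for this subset.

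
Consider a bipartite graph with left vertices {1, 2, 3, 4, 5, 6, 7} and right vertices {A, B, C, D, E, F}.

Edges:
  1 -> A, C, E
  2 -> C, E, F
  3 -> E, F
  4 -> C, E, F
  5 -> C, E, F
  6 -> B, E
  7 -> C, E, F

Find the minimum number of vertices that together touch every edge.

5

A maximum matching has 5 edges (e.g. 1–A, 2–C, 3–F, 4–E, 6–B).
By König's theorem the minimum vertex cover has the same size. One such cover is {1, 6, C, E, F}.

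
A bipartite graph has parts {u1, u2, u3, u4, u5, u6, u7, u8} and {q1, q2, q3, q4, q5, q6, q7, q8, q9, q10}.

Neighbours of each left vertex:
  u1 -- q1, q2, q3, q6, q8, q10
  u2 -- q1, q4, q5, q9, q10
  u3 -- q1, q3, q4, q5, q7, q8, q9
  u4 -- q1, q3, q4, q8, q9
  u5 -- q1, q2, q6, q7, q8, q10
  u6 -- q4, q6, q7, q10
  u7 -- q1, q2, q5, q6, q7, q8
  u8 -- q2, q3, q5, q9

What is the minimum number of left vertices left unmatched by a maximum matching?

A valid assignment of size 8: u1→q8, u2→q10, u3→q4, u4→q9, u5→q1, u6→q7, u7→q6, u8→q2.
All 8 left vertices are matched, so no larger matching exists.
That matches 8 of the 8, leaving 0 unmatched; no matching can do better.

0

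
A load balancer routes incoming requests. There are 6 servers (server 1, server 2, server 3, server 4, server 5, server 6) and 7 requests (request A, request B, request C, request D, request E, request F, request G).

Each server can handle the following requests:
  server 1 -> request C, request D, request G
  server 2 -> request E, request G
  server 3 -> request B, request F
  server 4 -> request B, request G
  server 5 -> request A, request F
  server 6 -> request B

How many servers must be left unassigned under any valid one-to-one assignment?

For example, pair server 1-request C, server 2-request E, server 3-request F, server 4-request G, server 5-request A, server 6-request B.
All 6 servers are matched, so no larger matching exists.
That matches 6 of the 6, leaving 0 unmatched; no matching can do better.

0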